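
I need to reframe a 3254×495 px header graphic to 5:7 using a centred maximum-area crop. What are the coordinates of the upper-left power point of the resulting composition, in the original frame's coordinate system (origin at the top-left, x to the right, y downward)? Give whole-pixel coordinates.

x = 1568 px, y = 165 px

3254/495 > 5/7, so the 5:7 crop keeps the full height 495 and trims width to 495 × 5/7 = 353.57 px.
Left offset = (3254 − 353.57)/2 = 1450.21 px; top offset = 0.
Upper-left is one-third across and one-third down within the crop:
x = 1450.21 + 1 × 353.57/3 ≈ 1568; y = 0.00 + 1 × 495.00/3 ≈ 165.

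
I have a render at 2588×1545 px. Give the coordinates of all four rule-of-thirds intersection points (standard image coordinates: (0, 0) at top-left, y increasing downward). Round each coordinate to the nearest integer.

One third of 2588 is 862.67; one third of 1545 is 515.
Vertical third lines at x = 863 and x = 1725; horizontal third lines at y = 515 and y = 1030.

(863, 515), (1725, 515), (863, 1030), (1725, 1030)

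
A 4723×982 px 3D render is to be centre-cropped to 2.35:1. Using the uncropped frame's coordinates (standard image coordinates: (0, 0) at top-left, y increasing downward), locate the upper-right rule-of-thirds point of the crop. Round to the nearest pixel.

x = 2746 px, y = 327 px

4723/982 > 2.35/1, so the 2.35:1 crop keeps the full height 982 and trims width to 982 × 2.35/1 = 2307.70 px.
Left offset = (4723 − 2307.70)/2 = 1207.65 px; top offset = 0.
Upper-right is two-thirds across and one-third down within the crop:
x = 1207.65 + 2 × 2307.70/3 ≈ 2746; y = 0.00 + 1 × 982.00/3 ≈ 327.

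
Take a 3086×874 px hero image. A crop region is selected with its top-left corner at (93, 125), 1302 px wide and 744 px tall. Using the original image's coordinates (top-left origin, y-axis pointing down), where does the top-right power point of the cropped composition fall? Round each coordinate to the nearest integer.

One third of the crop width 1302 is 434.00 px.
One third of the crop height 744 is 248.00 px.
The top-right point is two-thirds across and one-third down within the crop:
x = 93 + 2 × 434.00 ≈ 961; y = 125 + 1 × 248.00 ≈ 373.

x = 961 px, y = 373 px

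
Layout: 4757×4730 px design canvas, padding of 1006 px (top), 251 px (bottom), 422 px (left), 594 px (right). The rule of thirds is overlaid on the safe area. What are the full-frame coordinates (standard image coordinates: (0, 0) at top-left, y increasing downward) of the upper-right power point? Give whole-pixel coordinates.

Content width = 4757 − 422 − 594 = 3741 px; content height = 4730 − 1006 − 251 = 3473 px.
Upper-right is two-thirds across and one-third down within the safe area.
x = 422 + 2 × 3741/3 = 422 + 2494.00 ≈ 2916
y = 1006 + 1 × 3473/3 = 1006 + 1157.67 ≈ 2164

x = 2916 px, y = 2164 px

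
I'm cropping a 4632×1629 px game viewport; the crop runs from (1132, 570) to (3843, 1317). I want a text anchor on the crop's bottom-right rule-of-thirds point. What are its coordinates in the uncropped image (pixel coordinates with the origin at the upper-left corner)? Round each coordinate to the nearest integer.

Crop width = 3843 − 1132 = 2711 px; one third is 903.67 px.
Crop height = 1317 − 570 = 747 px; one third is 249.00 px.
The bottom-right point is two-thirds across and two-thirds down within the crop:
x = 1132 + 2 × 903.67 ≈ 2939; y = 570 + 2 × 249.00 ≈ 1068.

x = 2939 px, y = 1068 px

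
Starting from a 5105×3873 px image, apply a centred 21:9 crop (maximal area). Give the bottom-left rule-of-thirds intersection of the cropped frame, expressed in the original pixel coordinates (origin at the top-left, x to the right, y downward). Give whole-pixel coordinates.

x = 1702 px, y = 2301 px

5105/3873 < 21/9, so the 21:9 crop keeps the full width 5105 and trims height to 5105 × 9/21 = 2187.86 px.
Top offset = (3873 − 2187.86)/2 = 842.57 px; left offset = 0.
Bottom-left is one-third across and two-thirds down within the crop:
x = 0.00 + 1 × 5105.00/3 ≈ 1702; y = 842.57 + 2 × 2187.86/3 ≈ 2301.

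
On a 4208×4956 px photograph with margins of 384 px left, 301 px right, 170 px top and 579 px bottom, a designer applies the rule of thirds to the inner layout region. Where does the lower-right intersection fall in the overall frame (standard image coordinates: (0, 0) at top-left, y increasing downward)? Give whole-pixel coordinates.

(2733, 2975)

Content width = 4208 − 384 − 301 = 3523 px; content height = 4956 − 170 − 579 = 4207 px.
Lower-right is two-thirds across and two-thirds down within the inner layout region.
x = 384 + 2 × 3523/3 = 384 + 2348.67 ≈ 2733
y = 170 + 2 × 4207/3 = 170 + 2804.67 ≈ 2975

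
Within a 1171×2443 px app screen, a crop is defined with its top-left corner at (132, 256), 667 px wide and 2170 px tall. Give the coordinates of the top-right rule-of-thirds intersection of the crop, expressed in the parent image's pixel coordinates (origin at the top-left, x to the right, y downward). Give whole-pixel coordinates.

(577, 979)

One third of the crop width 667 is 222.33 px.
One third of the crop height 2170 is 723.33 px.
The top-right point is two-thirds across and one-third down within the crop:
x = 132 + 2 × 222.33 ≈ 577; y = 256 + 1 × 723.33 ≈ 979.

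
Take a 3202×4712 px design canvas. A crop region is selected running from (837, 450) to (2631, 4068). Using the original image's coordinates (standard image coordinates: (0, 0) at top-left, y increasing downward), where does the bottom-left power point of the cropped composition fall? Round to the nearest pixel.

Crop width = 2631 − 837 = 1794 px; one third is 598.00 px.
Crop height = 4068 − 450 = 3618 px; one third is 1206.00 px.
The bottom-left point is one-third across and two-thirds down within the crop:
x = 837 + 1 × 598.00 ≈ 1435; y = 450 + 2 × 1206.00 ≈ 2862.

(1435, 2862)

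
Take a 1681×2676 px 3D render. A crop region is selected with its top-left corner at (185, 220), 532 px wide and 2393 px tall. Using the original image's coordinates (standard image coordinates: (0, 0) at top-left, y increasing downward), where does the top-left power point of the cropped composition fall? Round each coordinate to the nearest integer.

One third of the crop width 532 is 177.33 px.
One third of the crop height 2393 is 797.67 px.
The top-left point is one-third across and one-third down within the crop:
x = 185 + 1 × 177.33 ≈ 362; y = 220 + 1 × 797.67 ≈ 1018.

x = 362 px, y = 1018 px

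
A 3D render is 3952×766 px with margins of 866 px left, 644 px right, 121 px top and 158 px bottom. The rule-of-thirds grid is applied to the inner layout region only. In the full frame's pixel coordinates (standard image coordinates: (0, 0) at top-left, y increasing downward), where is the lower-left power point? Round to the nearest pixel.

Content width = 3952 − 866 − 644 = 2442 px; content height = 766 − 121 − 158 = 487 px.
Lower-left is one-third across and two-thirds down within the inner layout region.
x = 866 + 1 × 2442/3 = 866 + 814.00 ≈ 1680
y = 121 + 2 × 487/3 = 121 + 324.67 ≈ 446

(1680, 446)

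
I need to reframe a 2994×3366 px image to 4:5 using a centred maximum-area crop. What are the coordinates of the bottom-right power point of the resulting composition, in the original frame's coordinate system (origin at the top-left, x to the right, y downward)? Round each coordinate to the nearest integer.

2994/3366 > 4/5, so the 4:5 crop keeps the full height 3366 and trims width to 3366 × 4/5 = 2692.80 px.
Left offset = (2994 − 2692.80)/2 = 150.60 px; top offset = 0.
Bottom-right is two-thirds across and two-thirds down within the crop:
x = 150.60 + 2 × 2692.80/3 ≈ 1946; y = 0.00 + 2 × 3366.00/3 ≈ 2244.

x = 1946 px, y = 2244 px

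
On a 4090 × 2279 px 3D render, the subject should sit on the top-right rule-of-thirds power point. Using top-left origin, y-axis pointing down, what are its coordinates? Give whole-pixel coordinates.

x = 2727 px, y = 760 px

The top-right point sits two-thirds of the way across and one-third of the way down.
x = 2 × 4090/3 ≈ 2727; y = 1 × 2279/3 ≈ 760.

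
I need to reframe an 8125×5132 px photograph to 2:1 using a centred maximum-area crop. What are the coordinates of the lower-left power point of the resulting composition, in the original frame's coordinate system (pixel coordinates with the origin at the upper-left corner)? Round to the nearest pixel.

8125/5132 < 2/1, so the 2:1 crop keeps the full width 8125 and trims height to 8125 × 1/2 = 4062.50 px.
Top offset = (5132 − 4062.50)/2 = 534.75 px; left offset = 0.
Lower-left is one-third across and two-thirds down within the crop:
x = 0.00 + 1 × 8125.00/3 ≈ 2708; y = 534.75 + 2 × 4062.50/3 ≈ 3243.

(2708, 3243)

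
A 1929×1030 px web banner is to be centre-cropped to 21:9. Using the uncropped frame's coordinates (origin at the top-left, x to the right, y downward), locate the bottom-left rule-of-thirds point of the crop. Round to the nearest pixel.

x = 643 px, y = 653 px

1929/1030 < 21/9, so the 21:9 crop keeps the full width 1929 and trims height to 1929 × 9/21 = 826.71 px.
Top offset = (1030 − 826.71)/2 = 101.64 px; left offset = 0.
Bottom-left is one-third across and two-thirds down within the crop:
x = 0.00 + 1 × 1929.00/3 ≈ 643; y = 101.64 + 2 × 826.71/3 ≈ 653.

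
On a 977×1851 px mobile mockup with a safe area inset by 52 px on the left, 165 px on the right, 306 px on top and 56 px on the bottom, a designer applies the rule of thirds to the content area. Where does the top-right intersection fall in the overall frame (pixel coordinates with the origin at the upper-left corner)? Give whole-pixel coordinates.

(559, 802)

Content width = 977 − 52 − 165 = 760 px; content height = 1851 − 306 − 56 = 1489 px.
Top-right is two-thirds across and one-third down within the content area.
x = 52 + 2 × 760/3 = 52 + 506.67 ≈ 559
y = 306 + 1 × 1489/3 = 306 + 496.33 ≈ 802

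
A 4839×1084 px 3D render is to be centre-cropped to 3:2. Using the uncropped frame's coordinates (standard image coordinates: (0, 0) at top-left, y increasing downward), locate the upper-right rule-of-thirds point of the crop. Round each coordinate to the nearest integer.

(2691, 361)

4839/1084 > 3/2, so the 3:2 crop keeps the full height 1084 and trims width to 1084 × 3/2 = 1626.00 px.
Left offset = (4839 − 1626.00)/2 = 1606.50 px; top offset = 0.
Upper-right is two-thirds across and one-third down within the crop:
x = 1606.50 + 2 × 1626.00/3 ≈ 2691; y = 0.00 + 1 × 1084.00/3 ≈ 361.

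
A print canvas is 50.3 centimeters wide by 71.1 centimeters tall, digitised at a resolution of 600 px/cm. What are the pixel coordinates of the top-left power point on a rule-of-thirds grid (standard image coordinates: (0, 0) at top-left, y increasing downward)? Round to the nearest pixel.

x = 10060 px, y = 14220 px

In pixels the canvas is 50.3 × 600 = 30180 wide and 71.1 × 600 = 42660 tall.
The top-left point is one-third across and one-third down:
x = 1 × 30180/3 ≈ 10060; y = 1 × 42660/3 ≈ 14220.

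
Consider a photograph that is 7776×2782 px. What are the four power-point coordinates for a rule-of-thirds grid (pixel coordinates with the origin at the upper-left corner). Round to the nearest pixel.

(2592, 927), (5184, 927), (2592, 1855), (5184, 1855)

One third of 7776 is 2592; one third of 2782 is 927.33.
Vertical third lines at x = 2592 and x = 5184; horizontal third lines at y = 927 and y = 1855.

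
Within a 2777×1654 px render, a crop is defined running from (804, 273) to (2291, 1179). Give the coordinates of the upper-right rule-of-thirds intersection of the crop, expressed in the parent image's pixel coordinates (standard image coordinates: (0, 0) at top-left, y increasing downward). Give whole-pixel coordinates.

Crop width = 2291 − 804 = 1487 px; one third is 495.67 px.
Crop height = 1179 − 273 = 906 px; one third is 302.00 px.
The upper-right point is two-thirds across and one-third down within the crop:
x = 804 + 2 × 495.67 ≈ 1795; y = 273 + 1 × 302.00 ≈ 575.

(1795, 575)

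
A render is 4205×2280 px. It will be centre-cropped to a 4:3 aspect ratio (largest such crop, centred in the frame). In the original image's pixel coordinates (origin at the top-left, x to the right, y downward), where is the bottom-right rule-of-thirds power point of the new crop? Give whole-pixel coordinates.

4205/2280 > 4/3, so the 4:3 crop keeps the full height 2280 and trims width to 2280 × 4/3 = 3040.00 px.
Left offset = (4205 − 3040.00)/2 = 582.50 px; top offset = 0.
Bottom-right is two-thirds across and two-thirds down within the crop:
x = 582.50 + 2 × 3040.00/3 ≈ 2609; y = 0.00 + 2 × 2280.00/3 ≈ 1520.

(2609, 1520)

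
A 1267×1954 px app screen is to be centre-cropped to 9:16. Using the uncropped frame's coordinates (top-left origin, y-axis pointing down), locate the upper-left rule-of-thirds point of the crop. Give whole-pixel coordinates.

(450, 651)

1267/1954 > 9/16, so the 9:16 crop keeps the full height 1954 and trims width to 1954 × 9/16 = 1099.12 px.
Left offset = (1267 − 1099.12)/2 = 83.94 px; top offset = 0.
Upper-left is one-third across and one-third down within the crop:
x = 83.94 + 1 × 1099.12/3 ≈ 450; y = 0.00 + 1 × 1954.00/3 ≈ 651.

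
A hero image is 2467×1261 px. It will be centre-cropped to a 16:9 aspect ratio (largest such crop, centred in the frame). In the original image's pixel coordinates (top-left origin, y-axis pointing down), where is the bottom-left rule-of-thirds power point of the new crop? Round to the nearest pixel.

x = 860 px, y = 841 px

2467/1261 > 16/9, so the 16:9 crop keeps the full height 1261 and trims width to 1261 × 16/9 = 2241.78 px.
Left offset = (2467 − 2241.78)/2 = 112.61 px; top offset = 0.
Bottom-left is one-third across and two-thirds down within the crop:
x = 112.61 + 1 × 2241.78/3 ≈ 860; y = 0.00 + 2 × 1261.00/3 ≈ 841.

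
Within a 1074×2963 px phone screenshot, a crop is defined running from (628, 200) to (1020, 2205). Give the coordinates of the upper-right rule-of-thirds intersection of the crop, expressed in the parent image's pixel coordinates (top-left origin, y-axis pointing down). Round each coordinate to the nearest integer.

(889, 868)

Crop width = 1020 − 628 = 392 px; one third is 130.67 px.
Crop height = 2205 − 200 = 2005 px; one third is 668.33 px.
The upper-right point is two-thirds across and one-third down within the crop:
x = 628 + 2 × 130.67 ≈ 889; y = 200 + 1 × 668.33 ≈ 868.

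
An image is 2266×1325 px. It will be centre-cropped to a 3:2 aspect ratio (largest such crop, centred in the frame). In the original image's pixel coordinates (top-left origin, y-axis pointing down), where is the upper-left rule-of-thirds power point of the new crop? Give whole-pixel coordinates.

x = 802 px, y = 442 px

2266/1325 > 3/2, so the 3:2 crop keeps the full height 1325 and trims width to 1325 × 3/2 = 1987.50 px.
Left offset = (2266 − 1987.50)/2 = 139.25 px; top offset = 0.
Upper-left is one-third across and one-third down within the crop:
x = 139.25 + 1 × 1987.50/3 ≈ 802; y = 0.00 + 1 × 1325.00/3 ≈ 442.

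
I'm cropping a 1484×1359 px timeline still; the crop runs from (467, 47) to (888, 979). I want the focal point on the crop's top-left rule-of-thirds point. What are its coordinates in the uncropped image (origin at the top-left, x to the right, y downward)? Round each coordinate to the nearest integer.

x = 607 px, y = 358 px

Crop width = 888 − 467 = 421 px; one third is 140.33 px.
Crop height = 979 − 47 = 932 px; one third is 310.67 px.
The top-left point is one-third across and one-third down within the crop:
x = 467 + 1 × 140.33 ≈ 607; y = 47 + 1 × 310.67 ≈ 358.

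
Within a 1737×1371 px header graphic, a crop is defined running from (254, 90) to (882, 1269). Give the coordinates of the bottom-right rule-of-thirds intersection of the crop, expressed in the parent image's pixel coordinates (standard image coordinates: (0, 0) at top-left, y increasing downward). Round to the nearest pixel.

Crop width = 882 − 254 = 628 px; one third is 209.33 px.
Crop height = 1269 − 90 = 1179 px; one third is 393.00 px.
The bottom-right point is two-thirds across and two-thirds down within the crop:
x = 254 + 2 × 209.33 ≈ 673; y = 90 + 2 × 393.00 ≈ 876.

(673, 876)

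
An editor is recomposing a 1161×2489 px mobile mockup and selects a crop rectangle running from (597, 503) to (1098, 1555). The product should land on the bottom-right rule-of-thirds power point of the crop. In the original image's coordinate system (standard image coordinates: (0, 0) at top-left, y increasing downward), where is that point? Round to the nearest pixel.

x = 931 px, y = 1204 px

Crop width = 1098 − 597 = 501 px; one third is 167.00 px.
Crop height = 1555 − 503 = 1052 px; one third is 350.67 px.
The bottom-right point is two-thirds across and two-thirds down within the crop:
x = 597 + 2 × 167.00 ≈ 931; y = 503 + 2 × 350.67 ≈ 1204.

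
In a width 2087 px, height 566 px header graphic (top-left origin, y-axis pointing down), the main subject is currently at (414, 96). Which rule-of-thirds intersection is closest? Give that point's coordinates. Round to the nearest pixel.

(696, 189)

Third lines: x ∈ {696, 1391}, y ∈ {189, 377}.
414 is closer to x = 696; 96 is closer to y = 189.
So the nearest intersection is the upper-left power point.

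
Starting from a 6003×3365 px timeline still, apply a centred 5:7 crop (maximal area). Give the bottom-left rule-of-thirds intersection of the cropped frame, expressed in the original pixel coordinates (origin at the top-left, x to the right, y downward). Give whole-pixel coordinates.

x = 2601 px, y = 2243 px

6003/3365 > 5/7, so the 5:7 crop keeps the full height 3365 and trims width to 3365 × 5/7 = 2403.57 px.
Left offset = (6003 − 2403.57)/2 = 1799.71 px; top offset = 0.
Bottom-left is one-third across and two-thirds down within the crop:
x = 1799.71 + 1 × 2403.57/3 ≈ 2601; y = 0.00 + 2 × 3365.00/3 ≈ 2243.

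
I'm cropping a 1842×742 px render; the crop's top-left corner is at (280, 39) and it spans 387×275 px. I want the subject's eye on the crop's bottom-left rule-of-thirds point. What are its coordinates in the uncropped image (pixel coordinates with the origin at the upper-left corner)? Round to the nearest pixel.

One third of the crop width 387 is 129.00 px.
One third of the crop height 275 is 91.67 px.
The bottom-left point is one-third across and two-thirds down within the crop:
x = 280 + 1 × 129.00 ≈ 409; y = 39 + 2 × 91.67 ≈ 222.

(409, 222)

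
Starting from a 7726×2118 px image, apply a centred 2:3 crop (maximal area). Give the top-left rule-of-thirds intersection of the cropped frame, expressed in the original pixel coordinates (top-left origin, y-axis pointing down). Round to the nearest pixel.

(3628, 706)

7726/2118 > 2/3, so the 2:3 crop keeps the full height 2118 and trims width to 2118 × 2/3 = 1412.00 px.
Left offset = (7726 − 1412.00)/2 = 3157.00 px; top offset = 0.
Top-left is one-third across and one-third down within the crop:
x = 3157.00 + 1 × 1412.00/3 ≈ 3628; y = 0.00 + 1 × 2118.00/3 ≈ 706.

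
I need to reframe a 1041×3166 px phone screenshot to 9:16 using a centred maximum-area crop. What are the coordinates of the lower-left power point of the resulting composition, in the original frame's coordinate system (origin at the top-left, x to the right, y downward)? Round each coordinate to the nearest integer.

1041/3166 < 9/16, so the 9:16 crop keeps the full width 1041 and trims height to 1041 × 16/9 = 1850.67 px.
Top offset = (3166 − 1850.67)/2 = 657.67 px; left offset = 0.
Lower-left is one-third across and two-thirds down within the crop:
x = 0.00 + 1 × 1041.00/3 ≈ 347; y = 657.67 + 2 × 1850.67/3 ≈ 1891.

x = 347 px, y = 1891 px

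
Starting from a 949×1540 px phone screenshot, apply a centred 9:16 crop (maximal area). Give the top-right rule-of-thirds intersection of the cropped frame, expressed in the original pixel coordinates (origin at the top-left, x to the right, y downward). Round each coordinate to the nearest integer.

949/1540 > 9/16, so the 9:16 crop keeps the full height 1540 and trims width to 1540 × 9/16 = 866.25 px.
Left offset = (949 − 866.25)/2 = 41.38 px; top offset = 0.
Top-right is two-thirds across and one-third down within the crop:
x = 41.38 + 2 × 866.25/3 ≈ 619; y = 0.00 + 1 × 1540.00/3 ≈ 513.

x = 619 px, y = 513 px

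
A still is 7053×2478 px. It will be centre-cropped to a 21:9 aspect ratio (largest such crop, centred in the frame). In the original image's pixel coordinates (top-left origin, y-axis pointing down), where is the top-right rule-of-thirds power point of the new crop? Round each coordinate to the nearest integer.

7053/2478 > 21/9, so the 21:9 crop keeps the full height 2478 and trims width to 2478 × 21/9 = 5782.00 px.
Left offset = (7053 − 5782.00)/2 = 635.50 px; top offset = 0.
Top-right is two-thirds across and one-third down within the crop:
x = 635.50 + 2 × 5782.00/3 ≈ 4490; y = 0.00 + 1 × 2478.00/3 ≈ 826.

(4490, 826)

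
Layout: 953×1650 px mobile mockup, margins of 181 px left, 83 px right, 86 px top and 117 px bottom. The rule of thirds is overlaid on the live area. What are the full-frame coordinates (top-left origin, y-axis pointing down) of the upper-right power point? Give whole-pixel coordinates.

x = 640 px, y = 568 px

Content width = 953 − 181 − 83 = 689 px; content height = 1650 − 86 − 117 = 1447 px.
Upper-right is two-thirds across and one-third down within the live area.
x = 181 + 2 × 689/3 = 181 + 459.33 ≈ 640
y = 86 + 1 × 1447/3 = 86 + 482.33 ≈ 568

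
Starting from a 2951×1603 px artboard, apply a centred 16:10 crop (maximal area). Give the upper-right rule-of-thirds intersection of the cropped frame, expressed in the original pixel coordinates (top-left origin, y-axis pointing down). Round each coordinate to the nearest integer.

2951/1603 > 16/10, so the 16:10 crop keeps the full height 1603 and trims width to 1603 × 16/10 = 2564.80 px.
Left offset = (2951 − 2564.80)/2 = 193.10 px; top offset = 0.
Upper-right is two-thirds across and one-third down within the crop:
x = 193.10 + 2 × 2564.80/3 ≈ 1903; y = 0.00 + 1 × 1603.00/3 ≈ 534.

x = 1903 px, y = 534 px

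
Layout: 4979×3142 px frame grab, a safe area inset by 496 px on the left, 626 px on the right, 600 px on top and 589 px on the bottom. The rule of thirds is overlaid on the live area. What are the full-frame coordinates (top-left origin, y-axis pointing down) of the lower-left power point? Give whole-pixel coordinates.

(1782, 1902)

Content width = 4979 − 496 − 626 = 3857 px; content height = 3142 − 600 − 589 = 1953 px.
Lower-left is one-third across and two-thirds down within the live area.
x = 496 + 1 × 3857/3 = 496 + 1285.67 ≈ 1782
y = 600 + 2 × 1953/3 = 600 + 1302.00 ≈ 1902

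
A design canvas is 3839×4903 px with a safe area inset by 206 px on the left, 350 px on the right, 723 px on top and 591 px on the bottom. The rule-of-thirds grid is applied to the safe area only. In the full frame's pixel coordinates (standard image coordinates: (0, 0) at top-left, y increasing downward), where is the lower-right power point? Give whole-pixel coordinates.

x = 2395 px, y = 3116 px

Content width = 3839 − 206 − 350 = 3283 px; content height = 4903 − 723 − 591 = 3589 px.
Lower-right is two-thirds across and two-thirds down within the safe area.
x = 206 + 2 × 3283/3 = 206 + 2188.67 ≈ 2395
y = 723 + 2 × 3589/3 = 723 + 2392.67 ≈ 3116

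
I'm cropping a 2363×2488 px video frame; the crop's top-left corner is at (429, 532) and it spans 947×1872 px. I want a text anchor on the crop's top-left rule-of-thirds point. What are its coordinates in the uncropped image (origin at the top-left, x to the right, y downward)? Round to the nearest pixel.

(745, 1156)

One third of the crop width 947 is 315.67 px.
One third of the crop height 1872 is 624.00 px.
The top-left point is one-third across and one-third down within the crop:
x = 429 + 1 × 315.67 ≈ 745; y = 532 + 1 × 624.00 ≈ 1156.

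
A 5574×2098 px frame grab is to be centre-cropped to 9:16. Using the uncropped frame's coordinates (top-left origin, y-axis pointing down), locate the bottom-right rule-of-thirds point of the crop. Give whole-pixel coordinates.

5574/2098 > 9/16, so the 9:16 crop keeps the full height 2098 and trims width to 2098 × 9/16 = 1180.12 px.
Left offset = (5574 − 1180.12)/2 = 2196.94 px; top offset = 0.
Bottom-right is two-thirds across and two-thirds down within the crop:
x = 2196.94 + 2 × 1180.12/3 ≈ 2984; y = 0.00 + 2 × 2098.00/3 ≈ 1399.

x = 2984 px, y = 1399 px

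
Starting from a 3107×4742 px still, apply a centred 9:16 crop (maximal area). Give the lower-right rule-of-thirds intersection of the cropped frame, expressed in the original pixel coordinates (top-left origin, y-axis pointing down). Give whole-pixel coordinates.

3107/4742 > 9/16, so the 9:16 crop keeps the full height 4742 and trims width to 4742 × 9/16 = 2667.38 px.
Left offset = (3107 − 2667.38)/2 = 219.81 px; top offset = 0.
Lower-right is two-thirds across and two-thirds down within the crop:
x = 219.81 + 2 × 2667.38/3 ≈ 1998; y = 0.00 + 2 × 4742.00/3 ≈ 3161.

x = 1998 px, y = 3161 px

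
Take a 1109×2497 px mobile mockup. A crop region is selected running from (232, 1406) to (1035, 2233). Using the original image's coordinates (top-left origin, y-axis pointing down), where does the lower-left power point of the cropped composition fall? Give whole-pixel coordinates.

Crop width = 1035 − 232 = 803 px; one third is 267.67 px.
Crop height = 2233 − 1406 = 827 px; one third is 275.67 px.
The lower-left point is one-third across and two-thirds down within the crop:
x = 232 + 1 × 267.67 ≈ 500; y = 1406 + 2 × 275.67 ≈ 1957.

(500, 1957)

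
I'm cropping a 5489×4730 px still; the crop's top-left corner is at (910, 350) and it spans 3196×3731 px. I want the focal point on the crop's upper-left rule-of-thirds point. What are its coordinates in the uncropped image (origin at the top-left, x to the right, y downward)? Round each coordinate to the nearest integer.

One third of the crop width 3196 is 1065.33 px.
One third of the crop height 3731 is 1243.67 px.
The upper-left point is one-third across and one-third down within the crop:
x = 910 + 1 × 1065.33 ≈ 1975; y = 350 + 1 × 1243.67 ≈ 1594.

x = 1975 px, y = 1594 px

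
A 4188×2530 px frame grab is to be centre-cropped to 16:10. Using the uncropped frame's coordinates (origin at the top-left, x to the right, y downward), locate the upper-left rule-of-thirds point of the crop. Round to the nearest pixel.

x = 1419 px, y = 843 px

4188/2530 > 16/10, so the 16:10 crop keeps the full height 2530 and trims width to 2530 × 16/10 = 4048.00 px.
Left offset = (4188 − 4048.00)/2 = 70.00 px; top offset = 0.
Upper-left is one-third across and one-third down within the crop:
x = 70.00 + 1 × 4048.00/3 ≈ 1419; y = 0.00 + 1 × 2530.00/3 ≈ 843.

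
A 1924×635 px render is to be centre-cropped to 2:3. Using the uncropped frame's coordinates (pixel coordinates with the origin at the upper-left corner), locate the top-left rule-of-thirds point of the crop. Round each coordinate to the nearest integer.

x = 891 px, y = 212 px

1924/635 > 2/3, so the 2:3 crop keeps the full height 635 and trims width to 635 × 2/3 = 423.33 px.
Left offset = (1924 − 423.33)/2 = 750.33 px; top offset = 0.
Top-left is one-third across and one-third down within the crop:
x = 750.33 + 1 × 423.33/3 ≈ 891; y = 0.00 + 1 × 635.00/3 ≈ 212.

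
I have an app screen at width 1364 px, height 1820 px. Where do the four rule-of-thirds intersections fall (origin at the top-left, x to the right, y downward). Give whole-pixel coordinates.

(455, 607), (909, 607), (455, 1213), (909, 1213)

One third of 1364 is 454.67; one third of 1820 is 606.67.
Vertical third lines at x = 455 and x = 909; horizontal third lines at y = 607 and y = 1213.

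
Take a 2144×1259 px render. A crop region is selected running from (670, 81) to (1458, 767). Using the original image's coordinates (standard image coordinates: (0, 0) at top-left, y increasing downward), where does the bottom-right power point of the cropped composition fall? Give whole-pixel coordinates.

x = 1195 px, y = 538 px

Crop width = 1458 − 670 = 788 px; one third is 262.67 px.
Crop height = 767 − 81 = 686 px; one third is 228.67 px.
The bottom-right point is two-thirds across and two-thirds down within the crop:
x = 670 + 2 × 262.67 ≈ 1195; y = 81 + 2 × 228.67 ≈ 538.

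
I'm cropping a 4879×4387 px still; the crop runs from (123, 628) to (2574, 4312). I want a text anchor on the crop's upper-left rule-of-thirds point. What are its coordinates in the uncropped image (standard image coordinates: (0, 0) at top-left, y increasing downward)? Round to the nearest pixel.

x = 940 px, y = 1856 px

Crop width = 2574 − 123 = 2451 px; one third is 817.00 px.
Crop height = 4312 − 628 = 3684 px; one third is 1228.00 px.
The upper-left point is one-third across and one-third down within the crop:
x = 123 + 1 × 817.00 ≈ 940; y = 628 + 1 × 1228.00 ≈ 1856.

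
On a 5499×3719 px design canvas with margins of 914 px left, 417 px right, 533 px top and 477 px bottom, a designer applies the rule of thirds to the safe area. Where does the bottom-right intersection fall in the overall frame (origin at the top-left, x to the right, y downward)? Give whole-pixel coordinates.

(3693, 2339)

Content width = 5499 − 914 − 417 = 4168 px; content height = 3719 − 533 − 477 = 2709 px.
Bottom-right is two-thirds across and two-thirds down within the safe area.
x = 914 + 2 × 4168/3 = 914 + 2778.67 ≈ 3693
y = 533 + 2 × 2709/3 = 533 + 1806.00 ≈ 2339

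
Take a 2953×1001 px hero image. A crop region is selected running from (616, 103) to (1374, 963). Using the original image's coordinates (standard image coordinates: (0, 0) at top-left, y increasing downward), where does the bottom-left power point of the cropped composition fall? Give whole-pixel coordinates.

Crop width = 1374 − 616 = 758 px; one third is 252.67 px.
Crop height = 963 − 103 = 860 px; one third is 286.67 px.
The bottom-left point is one-third across and two-thirds down within the crop:
x = 616 + 1 × 252.67 ≈ 869; y = 103 + 2 × 286.67 ≈ 676.

(869, 676)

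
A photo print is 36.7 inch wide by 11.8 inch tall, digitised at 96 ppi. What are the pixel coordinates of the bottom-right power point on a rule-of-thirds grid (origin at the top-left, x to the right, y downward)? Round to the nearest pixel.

(2349, 755)

In pixels the canvas is 36.7 × 96 = 3523.2 wide and 11.8 × 96 = 1132.8 tall.
The bottom-right point is two-thirds across and two-thirds down:
x = 2 × 3523.2/3 ≈ 2349; y = 2 × 1132.8/3 ≈ 755.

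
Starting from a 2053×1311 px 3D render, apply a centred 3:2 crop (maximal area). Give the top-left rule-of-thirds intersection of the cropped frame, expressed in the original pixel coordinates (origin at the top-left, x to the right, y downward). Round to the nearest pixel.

x = 699 px, y = 437 px

2053/1311 > 3/2, so the 3:2 crop keeps the full height 1311 and trims width to 1311 × 3/2 = 1966.50 px.
Left offset = (2053 − 1966.50)/2 = 43.25 px; top offset = 0.
Top-left is one-third across and one-third down within the crop:
x = 43.25 + 1 × 1966.50/3 ≈ 699; y = 0.00 + 1 × 1311.00/3 ≈ 437.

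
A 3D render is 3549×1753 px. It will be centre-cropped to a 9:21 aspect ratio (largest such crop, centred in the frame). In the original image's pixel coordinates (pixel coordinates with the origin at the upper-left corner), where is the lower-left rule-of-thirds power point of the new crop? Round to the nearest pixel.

3549/1753 > 9/21, so the 9:21 crop keeps the full height 1753 and trims width to 1753 × 9/21 = 751.29 px.
Left offset = (3549 − 751.29)/2 = 1398.86 px; top offset = 0.
Lower-left is one-third across and two-thirds down within the crop:
x = 1398.86 + 1 × 751.29/3 ≈ 1649; y = 0.00 + 2 × 1753.00/3 ≈ 1169.

(1649, 1169)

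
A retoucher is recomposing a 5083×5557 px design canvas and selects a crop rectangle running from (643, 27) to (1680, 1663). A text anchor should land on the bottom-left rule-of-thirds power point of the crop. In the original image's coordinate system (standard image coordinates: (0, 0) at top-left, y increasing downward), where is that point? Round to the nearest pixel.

Crop width = 1680 − 643 = 1037 px; one third is 345.67 px.
Crop height = 1663 − 27 = 1636 px; one third is 545.33 px.
The bottom-left point is one-third across and two-thirds down within the crop:
x = 643 + 1 × 345.67 ≈ 989; y = 27 + 2 × 545.33 ≈ 1118.

x = 989 px, y = 1118 px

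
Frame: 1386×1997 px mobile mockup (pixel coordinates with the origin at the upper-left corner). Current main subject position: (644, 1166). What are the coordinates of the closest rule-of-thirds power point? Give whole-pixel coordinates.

Third lines: x ∈ {462, 924}, y ∈ {666, 1331}.
644 is closer to x = 462; 1166 is closer to y = 1331.
So the nearest intersection is the lower-left power point.

(462, 1331)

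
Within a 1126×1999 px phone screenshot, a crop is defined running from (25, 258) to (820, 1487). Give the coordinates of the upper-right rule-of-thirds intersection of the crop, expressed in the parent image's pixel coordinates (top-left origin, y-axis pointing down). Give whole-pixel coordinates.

(555, 668)

Crop width = 820 − 25 = 795 px; one third is 265.00 px.
Crop height = 1487 − 258 = 1229 px; one third is 409.67 px.
The upper-right point is two-thirds across and one-third down within the crop:
x = 25 + 2 × 265.00 ≈ 555; y = 258 + 1 × 409.67 ≈ 668.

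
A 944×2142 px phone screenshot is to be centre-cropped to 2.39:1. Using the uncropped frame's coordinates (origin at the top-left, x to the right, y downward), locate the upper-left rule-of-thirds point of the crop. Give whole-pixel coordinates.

x = 315 px, y = 1005 px

944/2142 < 2.39/1, so the 2.39:1 crop keeps the full width 944 and trims height to 944 × 1/2.39 = 394.98 px.
Top offset = (2142 − 394.98)/2 = 873.51 px; left offset = 0.
Upper-left is one-third across and one-third down within the crop:
x = 0.00 + 1 × 944.00/3 ≈ 315; y = 873.51 + 1 × 394.98/3 ≈ 1005.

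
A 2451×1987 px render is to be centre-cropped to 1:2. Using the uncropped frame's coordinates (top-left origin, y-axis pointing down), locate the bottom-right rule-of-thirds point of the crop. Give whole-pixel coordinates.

2451/1987 > 1/2, so the 1:2 crop keeps the full height 1987 and trims width to 1987 × 1/2 = 993.50 px.
Left offset = (2451 − 993.50)/2 = 728.75 px; top offset = 0.
Bottom-right is two-thirds across and two-thirds down within the crop:
x = 728.75 + 2 × 993.50/3 ≈ 1391; y = 0.00 + 2 × 1987.00/3 ≈ 1325.

x = 1391 px, y = 1325 px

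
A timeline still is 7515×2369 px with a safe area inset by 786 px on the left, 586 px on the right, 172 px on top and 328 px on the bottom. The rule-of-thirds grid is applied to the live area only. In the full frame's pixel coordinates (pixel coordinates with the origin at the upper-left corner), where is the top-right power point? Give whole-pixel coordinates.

Content width = 7515 − 786 − 586 = 6143 px; content height = 2369 − 172 − 328 = 1869 px.
Top-right is two-thirds across and one-third down within the live area.
x = 786 + 2 × 6143/3 = 786 + 4095.33 ≈ 4881
y = 172 + 1 × 1869/3 = 172 + 623.00 ≈ 795

(4881, 795)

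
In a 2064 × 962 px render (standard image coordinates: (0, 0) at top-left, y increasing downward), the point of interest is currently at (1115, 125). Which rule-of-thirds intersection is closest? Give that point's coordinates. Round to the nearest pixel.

Third lines: x ∈ {688, 1376}, y ∈ {321, 641}.
1115 is closer to x = 1376; 125 is closer to y = 321.
So the nearest intersection is the upper-right power point.

(1376, 321)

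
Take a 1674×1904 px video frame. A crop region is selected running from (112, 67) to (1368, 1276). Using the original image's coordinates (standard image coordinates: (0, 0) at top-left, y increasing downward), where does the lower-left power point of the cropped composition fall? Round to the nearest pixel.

(531, 873)

Crop width = 1368 − 112 = 1256 px; one third is 418.67 px.
Crop height = 1276 − 67 = 1209 px; one third is 403.00 px.
The lower-left point is one-third across and two-thirds down within the crop:
x = 112 + 1 × 418.67 ≈ 531; y = 67 + 2 × 403.00 ≈ 873.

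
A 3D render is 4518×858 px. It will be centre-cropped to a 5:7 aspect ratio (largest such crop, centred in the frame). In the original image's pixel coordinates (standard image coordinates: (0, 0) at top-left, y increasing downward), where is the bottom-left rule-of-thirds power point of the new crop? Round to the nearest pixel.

x = 2157 px, y = 572 px

4518/858 > 5/7, so the 5:7 crop keeps the full height 858 and trims width to 858 × 5/7 = 612.86 px.
Left offset = (4518 − 612.86)/2 = 1952.57 px; top offset = 0.
Bottom-left is one-third across and two-thirds down within the crop:
x = 1952.57 + 1 × 612.86/3 ≈ 2157; y = 0.00 + 2 × 858.00/3 ≈ 572.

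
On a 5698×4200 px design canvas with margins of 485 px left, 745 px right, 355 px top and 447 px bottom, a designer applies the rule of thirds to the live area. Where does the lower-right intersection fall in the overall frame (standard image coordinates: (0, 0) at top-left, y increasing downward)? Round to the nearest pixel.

Content width = 5698 − 485 − 745 = 4468 px; content height = 4200 − 355 − 447 = 3398 px.
Lower-right is two-thirds across and two-thirds down within the live area.
x = 485 + 2 × 4468/3 = 485 + 2978.67 ≈ 3464
y = 355 + 2 × 3398/3 = 355 + 2265.33 ≈ 2620

x = 3464 px, y = 2620 px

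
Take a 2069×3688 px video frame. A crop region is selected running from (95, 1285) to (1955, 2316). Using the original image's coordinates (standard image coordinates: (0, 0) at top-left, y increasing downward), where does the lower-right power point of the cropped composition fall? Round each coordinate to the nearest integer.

(1335, 1972)

Crop width = 1955 − 95 = 1860 px; one third is 620.00 px.
Crop height = 2316 − 1285 = 1031 px; one third is 343.67 px.
The lower-right point is two-thirds across and two-thirds down within the crop:
x = 95 + 2 × 620.00 ≈ 1335; y = 1285 + 2 × 343.67 ≈ 1972.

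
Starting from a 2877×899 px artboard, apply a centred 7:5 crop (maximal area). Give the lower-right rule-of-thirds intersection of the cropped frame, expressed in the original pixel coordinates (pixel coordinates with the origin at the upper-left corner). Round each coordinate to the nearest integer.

2877/899 > 7/5, so the 7:5 crop keeps the full height 899 and trims width to 899 × 7/5 = 1258.60 px.
Left offset = (2877 − 1258.60)/2 = 809.20 px; top offset = 0.
Lower-right is two-thirds across and two-thirds down within the crop:
x = 809.20 + 2 × 1258.60/3 ≈ 1648; y = 0.00 + 2 × 899.00/3 ≈ 599.

x = 1648 px, y = 599 px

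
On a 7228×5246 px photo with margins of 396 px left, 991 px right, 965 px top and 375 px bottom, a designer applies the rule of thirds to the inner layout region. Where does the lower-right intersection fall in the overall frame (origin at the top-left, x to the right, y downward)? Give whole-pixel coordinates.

x = 4290 px, y = 3569 px

Content width = 7228 − 396 − 991 = 5841 px; content height = 5246 − 965 − 375 = 3906 px.
Lower-right is two-thirds across and two-thirds down within the inner layout region.
x = 396 + 2 × 5841/3 = 396 + 3894.00 ≈ 4290
y = 965 + 2 × 3906/3 = 965 + 2604.00 ≈ 3569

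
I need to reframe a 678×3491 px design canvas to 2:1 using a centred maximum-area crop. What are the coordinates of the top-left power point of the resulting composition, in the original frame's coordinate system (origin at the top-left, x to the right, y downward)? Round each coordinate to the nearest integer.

x = 226 px, y = 1689 px

678/3491 < 2/1, so the 2:1 crop keeps the full width 678 and trims height to 678 × 1/2 = 339.00 px.
Top offset = (3491 − 339.00)/2 = 1576.00 px; left offset = 0.
Top-left is one-third across and one-third down within the crop:
x = 0.00 + 1 × 678.00/3 ≈ 226; y = 1576.00 + 1 × 339.00/3 ≈ 1689.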